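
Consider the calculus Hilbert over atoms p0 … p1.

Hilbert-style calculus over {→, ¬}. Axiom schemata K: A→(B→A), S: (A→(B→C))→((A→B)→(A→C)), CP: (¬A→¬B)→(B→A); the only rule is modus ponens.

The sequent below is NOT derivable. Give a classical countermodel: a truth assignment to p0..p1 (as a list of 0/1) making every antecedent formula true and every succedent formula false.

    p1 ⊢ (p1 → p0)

Search for a countermodel by truth-table:
  v=00: Γ:[p1=F] Δ:[(p1 → p0)=T] refutes=False
  v=01: Γ:[p1=T] Δ:[(p1 → p0)=F] refutes=True  ← countermodel

Result: [0, 1]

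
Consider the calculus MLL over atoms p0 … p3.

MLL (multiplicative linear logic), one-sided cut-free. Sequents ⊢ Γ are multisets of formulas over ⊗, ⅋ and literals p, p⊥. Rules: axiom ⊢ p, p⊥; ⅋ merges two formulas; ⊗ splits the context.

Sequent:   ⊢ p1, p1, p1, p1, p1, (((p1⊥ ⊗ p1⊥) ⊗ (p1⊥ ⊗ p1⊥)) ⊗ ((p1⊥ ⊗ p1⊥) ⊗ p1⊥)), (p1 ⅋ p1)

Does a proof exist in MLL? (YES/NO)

Derivation (root first):
[⅋]  ⊢ p1, p1, p1, p1, p1, (((p1⊥ ⊗ p1⊥) ⊗ (p1⊥ ⊗ p1⊥)) ⊗ ((p1⊥ ⊗ p1⊥) ⊗ p1⊥)), (p1 ⅋ p1)
  [⊗]  ⊢ p1, p1, p1, p1, p1, p1, p1, (((p1⊥ ⊗ p1⊥) ⊗ (p1⊥ ⊗ p1⊥)) ⊗ ((p1⊥ ⊗ p1⊥) ⊗ p1⊥))
    [⊗]  ⊢ p1, p1, p1, p1, ((p1⊥ ⊗ p1⊥) ⊗ (p1⊥ ⊗ p1⊥))
      [⊗]  ⊢ p1, p1, (p1⊥ ⊗ p1⊥)
        [Ax]  ⊢ p1, p1⊥
        [Ax]  ⊢ p1, p1⊥
      [⊗]  ⊢ p1, p1, (p1⊥ ⊗ p1⊥)
        [Ax]  ⊢ p1, p1⊥
        [Ax]  ⊢ p1, p1⊥
    [⊗]  ⊢ p1, p1, p1, ((p1⊥ ⊗ p1⊥) ⊗ p1⊥)
      [⊗]  ⊢ p1, p1, (p1⊥ ⊗ p1⊥)
        [Ax]  ⊢ p1, p1⊥
        [Ax]  ⊢ p1, p1⊥
      [Ax]  ⊢ p1, p1⊥

Result: YES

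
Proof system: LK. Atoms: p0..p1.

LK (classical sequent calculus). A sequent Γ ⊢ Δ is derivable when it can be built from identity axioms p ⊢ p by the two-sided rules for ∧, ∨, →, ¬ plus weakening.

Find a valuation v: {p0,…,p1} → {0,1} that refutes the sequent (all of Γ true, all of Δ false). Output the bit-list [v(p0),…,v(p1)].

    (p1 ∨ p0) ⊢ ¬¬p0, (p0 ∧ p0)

Truth-table refutation:
  v=00: Γ:[(p1 ∨ p0)=F] Δ:[¬¬p0=F, (p0 ∧ p0)=F] refutes=False
  v=01: Γ:[(p1 ∨ p0)=T] Δ:[¬¬p0=F, (p0 ∧ p0)=F] refutes=True  ← countermodel

Result: [0, 1]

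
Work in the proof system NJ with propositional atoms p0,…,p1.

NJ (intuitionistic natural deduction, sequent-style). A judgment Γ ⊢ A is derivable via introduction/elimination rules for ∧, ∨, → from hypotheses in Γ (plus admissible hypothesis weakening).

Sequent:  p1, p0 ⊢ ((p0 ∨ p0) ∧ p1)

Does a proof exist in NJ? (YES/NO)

Derivation trace:
[∧I] p1, p0 ⊢ ((p0 ∨ p0) ∧ p1)
  [∨I₁] p0 ⊢ (p0 ∨ p0)
    [Ax] p0 ⊢ p0
  [Ax] p1 ⊢ p1

Result: YES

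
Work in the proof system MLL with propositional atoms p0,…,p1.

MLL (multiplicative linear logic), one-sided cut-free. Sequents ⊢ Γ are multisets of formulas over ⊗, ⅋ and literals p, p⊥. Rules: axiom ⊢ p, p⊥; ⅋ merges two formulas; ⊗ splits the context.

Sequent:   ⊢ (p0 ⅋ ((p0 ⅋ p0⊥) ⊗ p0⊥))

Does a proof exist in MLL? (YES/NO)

Derivation (root first):
[⅋]  ⊢ (p0 ⅋ ((p0 ⅋ p0⊥) ⊗ p0⊥))
  [⊗]  ⊢ p0, ((p0 ⅋ p0⊥) ⊗ p0⊥)
    [⅋]  ⊢ (p0 ⅋ p0⊥)
      [Ax]  ⊢ p0, p0⊥
    [Ax]  ⊢ p0, p0⊥

Result: YES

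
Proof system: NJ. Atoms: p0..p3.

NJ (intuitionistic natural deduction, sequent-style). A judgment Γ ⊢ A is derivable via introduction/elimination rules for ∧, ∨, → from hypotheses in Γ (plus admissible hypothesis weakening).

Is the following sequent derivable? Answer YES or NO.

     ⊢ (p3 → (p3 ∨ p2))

Derivation (root first):
[→I]  ⊢ (p3 → (p3 ∨ p2))
  [∨I₁] p3 ⊢ (p3 ∨ p2)
    [Ax] p3 ⊢ p3

Result: YES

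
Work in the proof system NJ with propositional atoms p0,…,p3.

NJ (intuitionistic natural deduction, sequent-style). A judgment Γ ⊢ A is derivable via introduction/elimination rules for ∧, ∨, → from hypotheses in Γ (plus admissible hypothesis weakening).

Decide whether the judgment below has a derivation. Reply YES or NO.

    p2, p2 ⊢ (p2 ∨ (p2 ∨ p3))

Derivation trace:
[Wk] p2, p2 ⊢ (p2 ∨ (p2 ∨ p3))
  [∨I₂] p2 ⊢ (p2 ∨ (p2 ∨ p3))
    [∨I₁] p2 ⊢ (p2 ∨ p3)
      [Ax] p2 ⊢ p2

Result: YES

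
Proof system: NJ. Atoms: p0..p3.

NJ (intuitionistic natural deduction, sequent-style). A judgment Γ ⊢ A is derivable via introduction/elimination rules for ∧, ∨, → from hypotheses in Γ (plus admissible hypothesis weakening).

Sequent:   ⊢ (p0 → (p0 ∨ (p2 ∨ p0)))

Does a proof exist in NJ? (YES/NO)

Derivation (root first):
[→I]  ⊢ (p0 → (p0 ∨ (p2 ∨ p0)))
  [∨I₂] p0 ⊢ (p0 ∨ (p2 ∨ p0))
    [∨I₂] p0 ⊢ (p2 ∨ p0)
      [Ax] p0 ⊢ p0

Result: YES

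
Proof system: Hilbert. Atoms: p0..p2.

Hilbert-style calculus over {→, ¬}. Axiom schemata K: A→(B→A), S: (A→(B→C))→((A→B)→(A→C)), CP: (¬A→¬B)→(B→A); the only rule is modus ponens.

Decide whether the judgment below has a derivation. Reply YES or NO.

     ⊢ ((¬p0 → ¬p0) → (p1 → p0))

Enumerate valuations to refute Γ ⊢ Δ:
  v=000: Γ:[] Δ:[((¬p0 → ¬p0) → (p1 → p0))=T] refutes=False
  v=001: Γ:[] Δ:[((¬p0 → ¬p0) → (p1 → p0))=T] refutes=False
  v=010: Γ:[] Δ:[((¬p0 → ¬p0) → (p1 → p0))=F] refutes=True  ← countermodel

Result: NO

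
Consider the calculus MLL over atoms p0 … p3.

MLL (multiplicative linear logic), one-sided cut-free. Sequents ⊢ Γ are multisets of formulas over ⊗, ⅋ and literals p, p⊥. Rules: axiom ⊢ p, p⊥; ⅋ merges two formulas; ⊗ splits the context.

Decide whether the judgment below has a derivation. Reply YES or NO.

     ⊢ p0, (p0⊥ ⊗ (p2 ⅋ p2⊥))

Proof tree:
[⊗]  ⊢ p0, (p0⊥ ⊗ (p2 ⅋ p2⊥))
  [Ax]  ⊢ p0, p0⊥
  [⅋]  ⊢ (p2 ⅋ p2⊥)
    [Ax]  ⊢ p2, p2⊥

Result: YES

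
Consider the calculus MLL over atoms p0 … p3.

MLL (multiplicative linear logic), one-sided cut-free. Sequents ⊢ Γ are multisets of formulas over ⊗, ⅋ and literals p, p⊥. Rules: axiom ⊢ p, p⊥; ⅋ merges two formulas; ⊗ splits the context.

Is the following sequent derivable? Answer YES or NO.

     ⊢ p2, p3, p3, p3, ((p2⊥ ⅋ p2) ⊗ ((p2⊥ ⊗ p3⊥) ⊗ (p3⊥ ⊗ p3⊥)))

Derivation trace:
[⊗]  ⊢ p2, p3, p3, p3, ((p2⊥ ⅋ p2) ⊗ ((p2⊥ ⊗ p3⊥) ⊗ (p3⊥ ⊗ p3⊥)))
  [⅋]  ⊢ (p2⊥ ⅋ p2)
    [Ax]  ⊢ p2, p2⊥
  [⊗]  ⊢ p2, p3, p3, p3, ((p2⊥ ⊗ p3⊥) ⊗ (p3⊥ ⊗ p3⊥))
    [⊗]  ⊢ p2, p3, (p2⊥ ⊗ p3⊥)
      [Ax]  ⊢ p2, p2⊥
      [Ax]  ⊢ p3, p3⊥
    [⊗]  ⊢ p3, p3, (p3⊥ ⊗ p3⊥)
      [Ax]  ⊢ p3, p3⊥
      [Ax]  ⊢ p3, p3⊥

Result: YES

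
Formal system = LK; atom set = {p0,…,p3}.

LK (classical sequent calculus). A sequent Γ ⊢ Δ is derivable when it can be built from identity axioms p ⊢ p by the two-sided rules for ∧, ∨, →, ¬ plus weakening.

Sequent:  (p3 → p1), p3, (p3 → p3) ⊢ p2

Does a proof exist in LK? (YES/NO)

Enumerate valuations to refute Γ ⊢ Δ:
  v=0000: Γ:[(p3 → p1)=T, p3=F, (p3 → p3)=T] Δ:[p2=F] refutes=False
  v=0001: Γ:[(p3 → p1)=F, p3=T, (p3 → p3)=T] Δ:[p2=F] refutes=False
  v=0010: Γ:[(p3 → p1)=T, p3=F, (p3 → p3)=T] Δ:[p2=T] refutes=False
  v=0011: Γ:[(p3 → p1)=F, p3=T, (p3 → p3)=T] Δ:[p2=T] refutes=False
  v=0100: Γ:[(p3 → p1)=T, p3=F, (p3 → p3)=T] Δ:[p2=F] refutes=False
  v=0101: Γ:[(p3 → p1)=T, p3=T, (p3 → p3)=T] Δ:[p2=F] refutes=True  ← countermodel

Result: NO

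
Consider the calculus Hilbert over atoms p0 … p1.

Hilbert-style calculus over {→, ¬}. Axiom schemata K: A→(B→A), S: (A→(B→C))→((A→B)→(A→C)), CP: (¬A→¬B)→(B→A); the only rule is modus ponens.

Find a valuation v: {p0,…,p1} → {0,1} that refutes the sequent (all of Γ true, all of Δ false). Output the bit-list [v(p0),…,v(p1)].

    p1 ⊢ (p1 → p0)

Search for a countermodel by truth-table:
  v=00: Γ:[p1=F] Δ:[(p1 → p0)=T] refutes=False
  v=01: Γ:[p1=T] Δ:[(p1 → p0)=F] refutes=True  ← countermodel

Result: [0, 1]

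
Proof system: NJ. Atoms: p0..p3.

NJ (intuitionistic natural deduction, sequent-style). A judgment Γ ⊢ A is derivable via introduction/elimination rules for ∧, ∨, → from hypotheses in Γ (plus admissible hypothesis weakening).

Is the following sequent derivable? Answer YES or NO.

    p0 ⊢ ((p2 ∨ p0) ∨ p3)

Derivation trace:
[∨I₁] p0 ⊢ ((p2 ∨ p0) ∨ p3)
  [∨I₂] p0 ⊢ (p2 ∨ p0)
    [Ax] p0 ⊢ p0

Result: YES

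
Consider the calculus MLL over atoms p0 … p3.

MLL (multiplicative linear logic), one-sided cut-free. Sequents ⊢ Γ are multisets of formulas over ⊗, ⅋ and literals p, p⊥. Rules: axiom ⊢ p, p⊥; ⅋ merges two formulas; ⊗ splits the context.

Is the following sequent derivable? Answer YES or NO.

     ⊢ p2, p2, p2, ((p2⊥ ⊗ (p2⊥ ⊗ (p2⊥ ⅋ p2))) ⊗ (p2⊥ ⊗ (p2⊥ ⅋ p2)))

Proof tree:
[⊗]  ⊢ p2, p2, p2, ((p2⊥ ⊗ (p2⊥ ⊗ (p2⊥ ⅋ p2))) ⊗ (p2⊥ ⊗ (p2⊥ ⅋ p2)))
  [⊗]  ⊢ p2, p2, (p2⊥ ⊗ (p2⊥ ⊗ (p2⊥ ⅋ p2)))
    [Ax]  ⊢ p2, p2⊥
    [⊗]  ⊢ p2, (p2⊥ ⊗ (p2⊥ ⅋ p2))
      [Ax]  ⊢ p2, p2⊥
      [⅋]  ⊢ (p2⊥ ⅋ p2)
        [Ax]  ⊢ p2, p2⊥
  [⊗]  ⊢ p2, (p2⊥ ⊗ (p2⊥ ⅋ p2))
    [Ax]  ⊢ p2, p2⊥
    [⅋]  ⊢ (p2⊥ ⅋ p2)
      [Ax]  ⊢ p2, p2⊥

Result: YES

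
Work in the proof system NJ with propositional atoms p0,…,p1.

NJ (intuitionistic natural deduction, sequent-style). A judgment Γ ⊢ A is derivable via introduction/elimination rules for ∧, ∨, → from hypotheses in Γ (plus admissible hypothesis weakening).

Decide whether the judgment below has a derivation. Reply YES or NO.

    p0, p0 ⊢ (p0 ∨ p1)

Derivation trace:
[Wk] p0, p0 ⊢ (p0 ∨ p1)
  [∨I₁] p0 ⊢ (p0 ∨ p1)
    [Ax] p0 ⊢ p0

Result: YES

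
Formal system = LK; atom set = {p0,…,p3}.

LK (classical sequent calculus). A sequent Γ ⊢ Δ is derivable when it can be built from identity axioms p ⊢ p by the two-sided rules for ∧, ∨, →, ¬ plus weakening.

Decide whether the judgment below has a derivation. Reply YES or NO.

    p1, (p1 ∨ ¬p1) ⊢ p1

Derivation trace:
[∨L] p1, (p1 ∨ ¬p1) ⊢ p1
  [Ax] p1 ⊢ p1
  [¬L] p1, ¬p1 ⊢ 
    [Ax] p1 ⊢ p1

Result: YES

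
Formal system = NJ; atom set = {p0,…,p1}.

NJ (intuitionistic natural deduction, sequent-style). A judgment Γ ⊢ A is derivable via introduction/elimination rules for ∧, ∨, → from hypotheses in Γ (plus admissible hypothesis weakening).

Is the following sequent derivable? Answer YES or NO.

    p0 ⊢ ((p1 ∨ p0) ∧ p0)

Derivation trace:
[∧I] p0 ⊢ ((p1 ∨ p0) ∧ p0)
  [∨I₂] p0 ⊢ (p1 ∨ p0)
    [Ax] p0 ⊢ p0
  [Ax] p0 ⊢ p0

Result: YES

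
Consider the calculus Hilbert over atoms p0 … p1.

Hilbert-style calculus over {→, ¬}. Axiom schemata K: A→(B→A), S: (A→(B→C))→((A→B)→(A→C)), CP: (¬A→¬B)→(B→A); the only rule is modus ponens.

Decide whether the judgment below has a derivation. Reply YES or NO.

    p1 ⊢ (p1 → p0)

Enumerate valuations to refute Γ ⊢ Δ:
  v=00: Γ:[p1=F] Δ:[(p1 → p0)=T] refutes=False
  v=01: Γ:[p1=T] Δ:[(p1 → p0)=F] refutes=True  ← countermodel

Result: NO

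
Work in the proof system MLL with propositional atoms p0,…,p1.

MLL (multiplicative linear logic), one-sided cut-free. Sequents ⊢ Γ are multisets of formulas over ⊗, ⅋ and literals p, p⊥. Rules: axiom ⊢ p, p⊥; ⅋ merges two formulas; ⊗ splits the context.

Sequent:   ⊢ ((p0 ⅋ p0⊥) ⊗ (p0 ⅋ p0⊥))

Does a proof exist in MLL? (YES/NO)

Derivation trace:
[⊗]  ⊢ ((p0 ⅋ p0⊥) ⊗ (p0 ⅋ p0⊥))
  [⅋]  ⊢ (p0 ⅋ p0⊥)
    [Ax]  ⊢ p0, p0⊥
  [⅋]  ⊢ (p0 ⅋ p0⊥)
    [Ax]  ⊢ p0, p0⊥

Result: YES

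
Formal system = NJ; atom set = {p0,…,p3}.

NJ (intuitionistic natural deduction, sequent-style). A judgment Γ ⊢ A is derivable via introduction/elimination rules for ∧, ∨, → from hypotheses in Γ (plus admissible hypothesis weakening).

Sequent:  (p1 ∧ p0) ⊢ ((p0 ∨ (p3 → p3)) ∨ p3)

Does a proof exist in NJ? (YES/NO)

Derivation (root first):
[∨I₁] (p1 ∧ p0) ⊢ ((p0 ∨ (p3 → p3)) ∨ p3)
  [∨I₂] (p1 ∧ p0) ⊢ (p0 ∨ (p3 → p3))
    [Wk] (p1 ∧ p0) ⊢ (p3 → p3)
      [→I]  ⊢ (p3 → p3)
        [Ax] p3 ⊢ p3

Result: YES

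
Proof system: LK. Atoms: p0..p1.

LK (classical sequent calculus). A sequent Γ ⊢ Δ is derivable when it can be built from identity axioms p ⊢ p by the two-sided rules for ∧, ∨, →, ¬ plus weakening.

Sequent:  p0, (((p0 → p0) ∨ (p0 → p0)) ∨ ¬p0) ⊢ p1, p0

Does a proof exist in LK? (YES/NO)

Derivation trace:
[∨L] p0, (((p0 → p0) ∨ (p0 → p0)) ∨ ¬p0) ⊢ p1, p0
  [∨L] p0, ((p0 → p0) ∨ (p0 → p0)) ⊢ p0
    [→L] p0, (p0 → p0) ⊢ p0
      [Ax] p0 ⊢ p0
      [Ax] p0 ⊢ p0
    [→L] p0, (p0 → p0) ⊢ p0
      [Ax] p0 ⊢ p0
      [Ax] p0 ⊢ p0
  [¬L] p0, ¬p0 ⊢ p1
    [WR] p0 ⊢ p0, p1
      [Ax] p0 ⊢ p0

Result: YES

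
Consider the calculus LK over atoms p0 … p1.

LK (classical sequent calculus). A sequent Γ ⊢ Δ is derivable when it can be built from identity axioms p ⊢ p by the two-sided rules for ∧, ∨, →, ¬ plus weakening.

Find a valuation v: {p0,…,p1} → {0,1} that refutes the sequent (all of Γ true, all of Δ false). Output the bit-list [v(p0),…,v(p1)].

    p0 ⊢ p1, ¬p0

Truth-table refutation:
  v=00: Γ:[p0=F] Δ:[p1=F, ¬p0=T] refutes=False
  v=01: Γ:[p0=F] Δ:[p1=T, ¬p0=T] refutes=False
  v=10: Γ:[p0=T] Δ:[p1=F, ¬p0=F] refutes=True  ← countermodel

Result: [1, 0]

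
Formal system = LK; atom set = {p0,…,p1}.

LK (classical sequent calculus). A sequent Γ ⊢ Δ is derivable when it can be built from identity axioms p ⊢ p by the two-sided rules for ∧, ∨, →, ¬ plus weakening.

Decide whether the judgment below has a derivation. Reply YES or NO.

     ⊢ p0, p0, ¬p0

Derivation trace:
[¬R]  ⊢ p0, p0, ¬p0
  [WR] p0 ⊢ p0, p0
    [Ax] p0 ⊢ p0

Result: YES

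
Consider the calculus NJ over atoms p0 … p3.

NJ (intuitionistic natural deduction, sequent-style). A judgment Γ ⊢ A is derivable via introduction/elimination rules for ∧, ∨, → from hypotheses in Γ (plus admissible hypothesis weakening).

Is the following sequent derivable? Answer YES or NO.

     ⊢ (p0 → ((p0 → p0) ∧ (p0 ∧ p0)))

Derivation (root first):
[→I]  ⊢ (p0 → ((p0 → p0) ∧ (p0 ∧ p0)))
  [∧I] p0 ⊢ ((p0 → p0) ∧ (p0 ∧ p0))
    [→I]  ⊢ (p0 → p0)
      [Ax] p0 ⊢ p0
    [∧I] p0 ⊢ (p0 ∧ p0)
      [Ax] p0 ⊢ p0
      [Ax] p0 ⊢ p0

Result: YES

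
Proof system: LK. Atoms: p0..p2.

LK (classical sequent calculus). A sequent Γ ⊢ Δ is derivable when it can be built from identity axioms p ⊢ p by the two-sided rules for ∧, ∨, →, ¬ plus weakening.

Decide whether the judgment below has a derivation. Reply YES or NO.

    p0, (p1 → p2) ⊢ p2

Truth-table refutation:
  v=000: Γ:[p0=F, (p1 → p2)=T] Δ:[p2=F] refutes=False
  v=001: Γ:[p0=F, (p1 → p2)=T] Δ:[p2=T] refutes=False
  v=010: Γ:[p0=F, (p1 → p2)=F] Δ:[p2=F] refutes=False
  v=011: Γ:[p0=F, (p1 → p2)=T] Δ:[p2=T] refutes=False
  v=100: Γ:[p0=T, (p1 → p2)=T] Δ:[p2=F] refutes=True  ← countermodel

Result: NO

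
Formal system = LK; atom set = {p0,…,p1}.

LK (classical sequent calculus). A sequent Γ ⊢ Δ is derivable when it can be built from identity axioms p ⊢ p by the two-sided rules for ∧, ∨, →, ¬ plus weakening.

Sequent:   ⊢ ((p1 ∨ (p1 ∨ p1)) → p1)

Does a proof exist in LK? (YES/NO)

Derivation (root first):
[→R]  ⊢ ((p1 ∨ (p1 ∨ p1)) → p1)
  [∨L] (p1 ∨ (p1 ∨ p1)) ⊢ p1
    [Ax] p1 ⊢ p1
    [∨L] (p1 ∨ p1) ⊢ p1
      [Ax] p1 ⊢ p1
      [Ax] p1 ⊢ p1

Result: YES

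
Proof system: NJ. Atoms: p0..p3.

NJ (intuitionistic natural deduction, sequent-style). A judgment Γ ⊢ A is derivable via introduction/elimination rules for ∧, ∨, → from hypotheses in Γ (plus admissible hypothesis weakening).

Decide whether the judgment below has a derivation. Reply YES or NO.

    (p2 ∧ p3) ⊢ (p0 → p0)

Derivation (root first):
[Wk] (p2 ∧ p3) ⊢ (p0 → p0)
  [→I]  ⊢ (p0 → p0)
    [Ax] p0 ⊢ p0

Result: YES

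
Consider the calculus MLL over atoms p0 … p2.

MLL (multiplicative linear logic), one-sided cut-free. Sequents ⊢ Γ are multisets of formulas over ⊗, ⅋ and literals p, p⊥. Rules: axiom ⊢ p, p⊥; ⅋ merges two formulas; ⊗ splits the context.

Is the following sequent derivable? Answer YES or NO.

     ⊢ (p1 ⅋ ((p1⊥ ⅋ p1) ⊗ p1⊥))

Derivation (root first):
[⅋]  ⊢ (p1 ⅋ ((p1⊥ ⅋ p1) ⊗ p1⊥))
  [⊗]  ⊢ p1, ((p1⊥ ⅋ p1) ⊗ p1⊥)
    [⅋]  ⊢ (p1⊥ ⅋ p1)
      [Ax]  ⊢ p1, p1⊥
    [Ax]  ⊢ p1, p1⊥

Result: YES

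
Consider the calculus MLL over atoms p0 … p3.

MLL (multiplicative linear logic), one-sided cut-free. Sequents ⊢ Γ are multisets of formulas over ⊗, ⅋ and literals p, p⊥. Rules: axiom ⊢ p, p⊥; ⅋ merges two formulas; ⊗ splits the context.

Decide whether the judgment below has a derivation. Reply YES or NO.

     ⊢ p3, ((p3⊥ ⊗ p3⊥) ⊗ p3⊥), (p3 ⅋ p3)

Derivation (root first):
[⅋]  ⊢ p3, ((p3⊥ ⊗ p3⊥) ⊗ p3⊥), (p3 ⅋ p3)
  [⊗]  ⊢ p3, p3, p3, ((p3⊥ ⊗ p3⊥) ⊗ p3⊥)
    [⊗]  ⊢ p3, p3, (p3⊥ ⊗ p3⊥)
      [Ax]  ⊢ p3, p3⊥
      [Ax]  ⊢ p3, p3⊥
    [Ax]  ⊢ p3, p3⊥

Result: YES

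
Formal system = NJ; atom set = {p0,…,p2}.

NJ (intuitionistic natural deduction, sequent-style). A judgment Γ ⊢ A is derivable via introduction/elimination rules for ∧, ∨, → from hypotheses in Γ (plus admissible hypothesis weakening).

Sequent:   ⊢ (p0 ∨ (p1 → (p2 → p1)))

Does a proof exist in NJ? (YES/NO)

Proof tree:
[∨I₂]  ⊢ (p0 ∨ (p1 → (p2 → p1)))
  [→I]  ⊢ (p1 → (p2 → p1))
    [→I] p1 ⊢ (p2 → p1)
      [Wk] p1, p2 ⊢ p1
        [Ax] p1 ⊢ p1

Result: YES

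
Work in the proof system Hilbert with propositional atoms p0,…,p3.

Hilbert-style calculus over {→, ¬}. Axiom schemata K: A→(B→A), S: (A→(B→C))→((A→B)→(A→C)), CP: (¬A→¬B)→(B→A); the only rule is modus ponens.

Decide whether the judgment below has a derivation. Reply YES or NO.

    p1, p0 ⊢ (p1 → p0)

Derivation (root first):
[MP] p1, p0 ⊢ (p1 → p0)
  [K]  ⊢ (p0 → (p1 → p0))
  [MP] p1, p0 ⊢ p0
    [MP] p0 ⊢ (p1 → p0)
      [K]  ⊢ (p0 → (p1 → p0))
      [Hyp] p0 ⊢ p0
    [Hyp] p1 ⊢ p1

Result: YES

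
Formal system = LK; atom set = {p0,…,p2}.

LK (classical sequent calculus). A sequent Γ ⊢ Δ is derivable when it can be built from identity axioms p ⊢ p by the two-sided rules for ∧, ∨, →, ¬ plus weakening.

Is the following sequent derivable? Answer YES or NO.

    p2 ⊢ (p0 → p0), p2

Derivation trace:
[WR] p2 ⊢ (p0 → p0), p2
  [→R] p2 ⊢ (p0 → p0)
    [WL] p0, p2 ⊢ p0
      [Ax] p0 ⊢ p0

Result: YES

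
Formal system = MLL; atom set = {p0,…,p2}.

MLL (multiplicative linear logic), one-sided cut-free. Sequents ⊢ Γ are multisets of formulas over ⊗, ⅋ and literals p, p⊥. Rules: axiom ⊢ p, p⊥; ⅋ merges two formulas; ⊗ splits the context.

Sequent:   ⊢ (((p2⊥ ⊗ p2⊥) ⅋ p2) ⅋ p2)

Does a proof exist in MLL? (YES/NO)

Derivation (root first):
[⅋]  ⊢ (((p2⊥ ⊗ p2⊥) ⅋ p2) ⅋ p2)
  [⅋]  ⊢ p2, ((p2⊥ ⊗ p2⊥) ⅋ p2)
    [⊗]  ⊢ p2, p2, (p2⊥ ⊗ p2⊥)
      [Ax]  ⊢ p2, p2⊥
      [Ax]  ⊢ p2, p2⊥

Result: YES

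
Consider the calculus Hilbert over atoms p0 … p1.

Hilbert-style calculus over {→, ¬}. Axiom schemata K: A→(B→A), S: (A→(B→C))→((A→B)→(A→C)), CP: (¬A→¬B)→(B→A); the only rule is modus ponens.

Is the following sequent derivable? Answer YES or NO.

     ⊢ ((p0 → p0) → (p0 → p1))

Enumerate valuations to refute Γ ⊢ Δ:
  v=00: Γ:[] Δ:[((p0 → p0) → (p0 → p1))=T] refutes=False
  v=01: Γ:[] Δ:[((p0 → p0) → (p0 → p1))=T] refutes=False
  v=10: Γ:[] Δ:[((p0 → p0) → (p0 → p1))=F] refutes=True  ← countermodel

Result: NO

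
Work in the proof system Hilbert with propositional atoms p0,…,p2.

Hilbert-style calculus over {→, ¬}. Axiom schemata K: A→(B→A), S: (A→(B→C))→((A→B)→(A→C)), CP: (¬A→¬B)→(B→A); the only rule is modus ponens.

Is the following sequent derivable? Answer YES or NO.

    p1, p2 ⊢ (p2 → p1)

Derivation (root first):
[MP] p1, p2 ⊢ (p2 → p1)
  [K]  ⊢ (p1 → (p2 → p1))
  [MP] p1, p2 ⊢ p1
    [MP] p1 ⊢ (p2 → p1)
      [K]  ⊢ (p1 → (p2 → p1))
      [Hyp] p1 ⊢ p1
    [Hyp] p2 ⊢ p2

Result: YES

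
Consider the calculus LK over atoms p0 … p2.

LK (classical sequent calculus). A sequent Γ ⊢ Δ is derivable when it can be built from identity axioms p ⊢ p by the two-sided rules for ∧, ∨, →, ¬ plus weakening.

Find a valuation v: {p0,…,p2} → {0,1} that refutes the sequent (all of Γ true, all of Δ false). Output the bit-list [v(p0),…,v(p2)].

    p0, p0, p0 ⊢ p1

Search for a countermodel by truth-table:
  v=000: Γ:[p0=F, p0=F, p0=F] Δ:[p1=F] refutes=False
  v=001: Γ:[p0=F, p0=F, p0=F] Δ:[p1=F] refutes=False
  v=010: Γ:[p0=F, p0=F, p0=F] Δ:[p1=T] refutes=False
  v=011: Γ:[p0=F, p0=F, p0=F] Δ:[p1=T] refutes=False
  v=100: Γ:[p0=T, p0=T, p0=T] Δ:[p1=F] refutes=True  ← countermodel

Result: [1, 0, 0]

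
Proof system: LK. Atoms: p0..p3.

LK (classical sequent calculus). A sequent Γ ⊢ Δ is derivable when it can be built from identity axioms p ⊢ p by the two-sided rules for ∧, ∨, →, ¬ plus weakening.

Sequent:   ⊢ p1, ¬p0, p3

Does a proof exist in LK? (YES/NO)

Truth-table refutation:
  v=0000: Γ:[] Δ:[p1=F, ¬p0=T, p3=F] refutes=False
  v=0001: Γ:[] Δ:[p1=F, ¬p0=T, p3=T] refutes=False
  v=0010: Γ:[] Δ:[p1=F, ¬p0=T, p3=F] refutes=False
  v=0011: Γ:[] Δ:[p1=F, ¬p0=T, p3=T] refutes=False
  v=0100: Γ:[] Δ:[p1=T, ¬p0=T, p3=F] refutes=False
  v=0101: Γ:[] Δ:[p1=T, ¬p0=T, p3=T] refutes=False
  v=0110: Γ:[] Δ:[p1=T, ¬p0=T, p3=F] refutes=False
  v=0111: Γ:[] Δ:[p1=T, ¬p0=T, p3=T] refutes=False
  v=1000: Γ:[] Δ:[p1=F, ¬p0=F, p3=F] refutes=True  ← countermodel

Result: NO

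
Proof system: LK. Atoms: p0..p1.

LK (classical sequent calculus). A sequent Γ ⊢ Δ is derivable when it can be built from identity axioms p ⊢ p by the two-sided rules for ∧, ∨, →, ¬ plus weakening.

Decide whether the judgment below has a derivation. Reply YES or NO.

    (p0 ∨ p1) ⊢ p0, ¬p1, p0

Search for a countermodel by truth-table:
  v=00: Γ:[(p0 ∨ p1)=F] Δ:[p0=F, ¬p1=T, p0=F] refutes=False
  v=01: Γ:[(p0 ∨ p1)=T] Δ:[p0=F, ¬p1=F, p0=F] refutes=True  ← countermodel

Result: NO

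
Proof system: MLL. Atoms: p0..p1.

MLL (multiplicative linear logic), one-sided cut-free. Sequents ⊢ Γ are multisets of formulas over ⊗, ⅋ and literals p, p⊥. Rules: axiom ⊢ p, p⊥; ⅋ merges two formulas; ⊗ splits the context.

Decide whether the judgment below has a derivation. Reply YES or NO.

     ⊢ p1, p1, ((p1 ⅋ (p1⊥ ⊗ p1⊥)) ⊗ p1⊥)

Derivation (root first):
[⊗]  ⊢ p1, p1, ((p1 ⅋ (p1⊥ ⊗ p1⊥)) ⊗ p1⊥)
  [⅋]  ⊢ p1, (p1 ⅋ (p1⊥ ⊗ p1⊥))
    [⊗]  ⊢ p1, p1, (p1⊥ ⊗ p1⊥)
      [Ax]  ⊢ p1, p1⊥
      [Ax]  ⊢ p1, p1⊥
  [Ax]  ⊢ p1, p1⊥

Result: YES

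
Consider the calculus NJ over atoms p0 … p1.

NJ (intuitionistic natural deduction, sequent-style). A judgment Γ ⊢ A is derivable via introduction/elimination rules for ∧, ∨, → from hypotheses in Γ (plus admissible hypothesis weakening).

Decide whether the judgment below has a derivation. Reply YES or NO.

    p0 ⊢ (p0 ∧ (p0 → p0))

Derivation (root first):
[∧I] p0 ⊢ (p0 ∧ (p0 → p0))
  [Ax] p0 ⊢ p0
  [→I]  ⊢ (p0 → p0)
    [Ax] p0 ⊢ p0

Result: YES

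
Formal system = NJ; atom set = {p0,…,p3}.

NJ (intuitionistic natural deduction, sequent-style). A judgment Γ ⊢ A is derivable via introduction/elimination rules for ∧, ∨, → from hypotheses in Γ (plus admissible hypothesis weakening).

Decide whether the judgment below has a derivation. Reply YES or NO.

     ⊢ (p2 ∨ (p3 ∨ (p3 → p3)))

Derivation (root first):
[∨I₂]  ⊢ (p2 ∨ (p3 ∨ (p3 → p3)))
  [∨I₂]  ⊢ (p3 ∨ (p3 → p3))
    [→I]  ⊢ (p3 → p3)
      [Ax] p3 ⊢ p3

Result: YES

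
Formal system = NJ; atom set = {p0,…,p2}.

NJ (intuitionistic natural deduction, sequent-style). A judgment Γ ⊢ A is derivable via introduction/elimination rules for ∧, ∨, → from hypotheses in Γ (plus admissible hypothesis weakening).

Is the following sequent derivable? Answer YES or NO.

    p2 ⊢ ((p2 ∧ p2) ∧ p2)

Proof tree:
[∧I] p2 ⊢ ((p2 ∧ p2) ∧ p2)
  [∧I] p2 ⊢ (p2 ∧ p2)
    [Ax] p2 ⊢ p2
    [Ax] p2 ⊢ p2
  [Ax] p2 ⊢ p2

Result: YES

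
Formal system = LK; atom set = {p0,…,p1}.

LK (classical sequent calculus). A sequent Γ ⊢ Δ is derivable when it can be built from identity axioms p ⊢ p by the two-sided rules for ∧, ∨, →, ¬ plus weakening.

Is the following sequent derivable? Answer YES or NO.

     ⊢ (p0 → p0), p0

Proof tree:
[WR]  ⊢ (p0 → p0), p0
  [→R]  ⊢ (p0 → p0)
    [Ax] p0 ⊢ p0

Result: YES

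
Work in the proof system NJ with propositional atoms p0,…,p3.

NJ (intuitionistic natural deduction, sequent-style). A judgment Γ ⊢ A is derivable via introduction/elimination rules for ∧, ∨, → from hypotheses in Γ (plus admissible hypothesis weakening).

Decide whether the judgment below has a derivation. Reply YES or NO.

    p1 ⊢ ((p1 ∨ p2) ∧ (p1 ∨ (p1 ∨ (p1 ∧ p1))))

Proof tree:
[∧I] p1 ⊢ ((p1 ∨ p2) ∧ (p1 ∨ (p1 ∨ (p1 ∧ p1))))
  [Wk] p1, p1 ⊢ (p1 ∨ p2)
    [∨I₁] p1 ⊢ (p1 ∨ p2)
      [Ax] p1 ⊢ p1
  [∨I₂] p1 ⊢ (p1 ∨ (p1 ∨ (p1 ∧ p1)))
    [∨I₂] p1 ⊢ (p1 ∨ (p1 ∧ p1))
      [∧I] p1 ⊢ (p1 ∧ p1)
        [Ax] p1 ⊢ p1
        [Ax] p1 ⊢ p1

Result: YES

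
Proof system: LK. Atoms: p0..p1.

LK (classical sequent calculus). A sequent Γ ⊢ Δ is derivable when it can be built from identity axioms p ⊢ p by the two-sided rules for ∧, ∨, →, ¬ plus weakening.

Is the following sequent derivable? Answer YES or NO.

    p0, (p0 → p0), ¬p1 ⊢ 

Truth-table refutation:
  v=00: Γ:[p0=F, (p0 → p0)=T, ¬p1=T] Δ:[] refutes=False
  v=01: Γ:[p0=F, (p0 → p0)=T, ¬p1=F] Δ:[] refutes=False
  v=10: Γ:[p0=T, (p0 → p0)=T, ¬p1=T] Δ:[] refutes=True  ← countermodel

Result: NO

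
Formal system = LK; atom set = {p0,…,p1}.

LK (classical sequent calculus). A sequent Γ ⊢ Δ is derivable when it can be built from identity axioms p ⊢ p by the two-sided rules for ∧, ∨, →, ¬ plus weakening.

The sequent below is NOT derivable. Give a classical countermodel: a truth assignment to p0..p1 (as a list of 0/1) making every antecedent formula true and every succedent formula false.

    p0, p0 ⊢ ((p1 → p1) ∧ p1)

Search for a countermodel by truth-table:
  v=00: Γ:[p0=F, p0=F] Δ:[((p1 → p1) ∧ p1)=F] refutes=False
  v=01: Γ:[p0=F, p0=F] Δ:[((p1 → p1) ∧ p1)=T] refutes=False
  v=10: Γ:[p0=T, p0=T] Δ:[((p1 → p1) ∧ p1)=F] refutes=True  ← countermodel

Result: [1, 0]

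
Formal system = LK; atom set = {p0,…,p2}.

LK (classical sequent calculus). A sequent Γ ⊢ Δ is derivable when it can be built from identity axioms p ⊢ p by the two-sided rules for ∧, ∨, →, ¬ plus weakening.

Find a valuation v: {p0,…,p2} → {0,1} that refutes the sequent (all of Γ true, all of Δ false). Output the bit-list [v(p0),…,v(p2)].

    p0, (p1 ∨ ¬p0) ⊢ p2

Enumerate valuations to refute Γ ⊢ Δ:
  v=000: Γ:[p0=F, (p1 ∨ ¬p0)=T] Δ:[p2=F] refutes=False
  v=001: Γ:[p0=F, (p1 ∨ ¬p0)=T] Δ:[p2=T] refutes=False
  v=010: Γ:[p0=F, (p1 ∨ ¬p0)=T] Δ:[p2=F] refutes=False
  v=011: Γ:[p0=F, (p1 ∨ ¬p0)=T] Δ:[p2=T] refutes=False
  v=100: Γ:[p0=T, (p1 ∨ ¬p0)=F] Δ:[p2=F] refutes=False
  v=101: Γ:[p0=T, (p1 ∨ ¬p0)=F] Δ:[p2=T] refutes=False
  v=110: Γ:[p0=T, (p1 ∨ ¬p0)=T] Δ:[p2=F] refutes=True  ← countermodel

Result: [1, 1, 0]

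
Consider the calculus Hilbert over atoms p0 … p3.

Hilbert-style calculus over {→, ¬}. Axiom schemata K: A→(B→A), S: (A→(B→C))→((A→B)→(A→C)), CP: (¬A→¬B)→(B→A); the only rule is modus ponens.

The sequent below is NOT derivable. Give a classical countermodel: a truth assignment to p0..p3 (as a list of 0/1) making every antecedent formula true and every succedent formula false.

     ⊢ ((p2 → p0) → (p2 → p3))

Search for a countermodel by truth-table:
  v=0000: Γ:[] Δ:[((p2 → p0) → (p2 → p3))=T] refutes=False
  v=0001: Γ:[] Δ:[((p2 → p0) → (p2 → p3))=T] refutes=False
  v=0010: Γ:[] Δ:[((p2 → p0) → (p2 → p3))=T] refutes=False
  v=0011: Γ:[] Δ:[((p2 → p0) → (p2 → p3))=T] refutes=False
  v=0100: Γ:[] Δ:[((p2 → p0) → (p2 → p3))=T] refutes=False
  v=0101: Γ:[] Δ:[((p2 → p0) → (p2 → p3))=T] refutes=False
  v=0110: Γ:[] Δ:[((p2 → p0) → (p2 → p3))=T] refutes=False
  v=0111: Γ:[] Δ:[((p2 → p0) → (p2 → p3))=T] refutes=False
  v=1000: Γ:[] Δ:[((p2 → p0) → (p2 → p3))=T] refutes=False
  v=1001: Γ:[] Δ:[((p2 → p0) → (p2 → p3))=T] refutes=False
  v=1010: Γ:[] Δ:[((p2 → p0) → (p2 → p3))=F] refutes=True  ← countermodel

Result: [1, 0, 1, 0]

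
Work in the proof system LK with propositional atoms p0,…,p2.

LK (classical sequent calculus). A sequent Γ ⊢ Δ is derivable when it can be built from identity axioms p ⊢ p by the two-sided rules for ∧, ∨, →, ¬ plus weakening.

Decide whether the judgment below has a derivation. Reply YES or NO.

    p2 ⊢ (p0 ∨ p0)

Enumerate valuations to refute Γ ⊢ Δ:
  v=000: Γ:[p2=F] Δ:[(p0 ∨ p0)=F] refutes=False
  v=001: Γ:[p2=T] Δ:[(p0 ∨ p0)=F] refutes=True  ← countermodel

Result: NO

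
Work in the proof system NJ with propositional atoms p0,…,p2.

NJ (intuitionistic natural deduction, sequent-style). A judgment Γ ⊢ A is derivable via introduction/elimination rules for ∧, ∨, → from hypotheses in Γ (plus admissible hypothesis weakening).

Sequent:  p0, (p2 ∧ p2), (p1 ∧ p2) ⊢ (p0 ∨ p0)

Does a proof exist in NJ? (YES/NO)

Derivation (root first):
[Wk] p0, (p2 ∧ p2), (p1 ∧ p2) ⊢ (p0 ∨ p0)
  [Wk] p0, (p2 ∧ p2) ⊢ (p0 ∨ p0)
    [∨I₁] p0 ⊢ (p0 ∨ p0)
      [Ax] p0 ⊢ p0

Result: YES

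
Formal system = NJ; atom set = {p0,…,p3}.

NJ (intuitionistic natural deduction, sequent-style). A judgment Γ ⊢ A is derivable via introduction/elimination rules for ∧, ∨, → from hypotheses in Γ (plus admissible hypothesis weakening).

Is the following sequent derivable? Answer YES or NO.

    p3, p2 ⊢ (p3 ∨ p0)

Derivation (root first):
[Wk] p3, p2 ⊢ (p3 ∨ p0)
  [∨I₁] p3 ⊢ (p3 ∨ p0)
    [Ax] p3 ⊢ p3

Result: YES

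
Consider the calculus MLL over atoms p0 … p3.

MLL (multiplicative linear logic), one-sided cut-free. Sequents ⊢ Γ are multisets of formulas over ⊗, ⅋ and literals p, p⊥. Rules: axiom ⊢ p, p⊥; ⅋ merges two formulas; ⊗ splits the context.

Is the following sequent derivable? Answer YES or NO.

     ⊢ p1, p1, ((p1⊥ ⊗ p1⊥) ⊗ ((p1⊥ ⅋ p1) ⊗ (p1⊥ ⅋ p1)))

Derivation (root first):
[⊗]  ⊢ p1, p1, ((p1⊥ ⊗ p1⊥) ⊗ ((p1⊥ ⅋ p1) ⊗ (p1⊥ ⅋ p1)))
  [⊗]  ⊢ p1, p1, (p1⊥ ⊗ p1⊥)
    [Ax]  ⊢ p1, p1⊥
    [Ax]  ⊢ p1, p1⊥
  [⊗]  ⊢ ((p1⊥ ⅋ p1) ⊗ (p1⊥ ⅋ p1))
    [⅋]  ⊢ (p1⊥ ⅋ p1)
      [Ax]  ⊢ p1, p1⊥
    [⅋]  ⊢ (p1⊥ ⅋ p1)
      [Ax]  ⊢ p1, p1⊥

Result: YES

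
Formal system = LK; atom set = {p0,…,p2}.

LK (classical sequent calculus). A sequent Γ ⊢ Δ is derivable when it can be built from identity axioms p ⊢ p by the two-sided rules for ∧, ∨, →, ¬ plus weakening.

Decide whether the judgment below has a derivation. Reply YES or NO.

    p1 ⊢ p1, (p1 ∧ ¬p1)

Derivation trace:
[∧R] p1 ⊢ p1, (p1 ∧ ¬p1)
  [Ax] p1 ⊢ p1
  [¬R]  ⊢ p1, ¬p1
    [Ax] p1 ⊢ p1

Result: YES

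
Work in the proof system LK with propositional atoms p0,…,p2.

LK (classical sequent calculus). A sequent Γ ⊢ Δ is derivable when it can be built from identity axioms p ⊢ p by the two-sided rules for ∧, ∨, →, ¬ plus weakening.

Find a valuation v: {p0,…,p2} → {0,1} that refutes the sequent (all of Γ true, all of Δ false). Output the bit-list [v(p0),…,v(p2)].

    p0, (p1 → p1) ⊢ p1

Truth-table refutation:
  v=000: Γ:[p0=F, (p1 → p1)=T] Δ:[p1=F] refutes=False
  v=001: Γ:[p0=F, (p1 → p1)=T] Δ:[p1=F] refutes=False
  v=010: Γ:[p0=F, (p1 → p1)=T] Δ:[p1=T] refutes=False
  v=011: Γ:[p0=F, (p1 → p1)=T] Δ:[p1=T] refutes=False
  v=100: Γ:[p0=T, (p1 → p1)=T] Δ:[p1=F] refutes=True  ← countermodel

Result: [1, 0, 0]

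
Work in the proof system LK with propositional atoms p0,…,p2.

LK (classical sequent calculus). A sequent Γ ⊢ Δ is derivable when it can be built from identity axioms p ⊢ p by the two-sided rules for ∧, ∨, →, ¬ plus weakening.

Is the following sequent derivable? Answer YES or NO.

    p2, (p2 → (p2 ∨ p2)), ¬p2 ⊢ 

Proof tree:
[¬L] p2, (p2 → (p2 ∨ p2)), ¬p2 ⊢ 
  [→L] p2, (p2 → (p2 ∨ p2)) ⊢ p2
    [Ax] p2 ⊢ p2
    [∨L] (p2 ∨ p2) ⊢ p2
      [Ax] p2 ⊢ p2
      [Ax] p2 ⊢ p2

Result: YES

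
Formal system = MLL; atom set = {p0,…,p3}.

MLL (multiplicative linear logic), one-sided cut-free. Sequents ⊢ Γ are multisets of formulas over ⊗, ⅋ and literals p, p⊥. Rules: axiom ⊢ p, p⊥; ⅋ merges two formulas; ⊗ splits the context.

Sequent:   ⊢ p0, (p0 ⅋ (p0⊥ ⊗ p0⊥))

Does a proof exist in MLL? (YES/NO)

Derivation (root first):
[⅋]  ⊢ p0, (p0 ⅋ (p0⊥ ⊗ p0⊥))
  [⊗]  ⊢ p0, p0, (p0⊥ ⊗ p0⊥)
    [Ax]  ⊢ p0, p0⊥
    [Ax]  ⊢ p0, p0⊥

Result: YES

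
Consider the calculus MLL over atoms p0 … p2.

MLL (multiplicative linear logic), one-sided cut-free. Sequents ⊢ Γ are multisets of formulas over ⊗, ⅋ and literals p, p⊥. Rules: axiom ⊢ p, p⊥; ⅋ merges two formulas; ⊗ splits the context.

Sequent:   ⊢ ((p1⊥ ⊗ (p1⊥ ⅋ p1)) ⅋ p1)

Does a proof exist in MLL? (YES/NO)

Derivation (root first):
[⅋]  ⊢ ((p1⊥ ⊗ (p1⊥ ⅋ p1)) ⅋ p1)
  [⊗]  ⊢ p1, (p1⊥ ⊗ (p1⊥ ⅋ p1))
    [Ax]  ⊢ p1, p1⊥
    [⅋]  ⊢ (p1⊥ ⅋ p1)
      [Ax]  ⊢ p1, p1⊥

Result: YES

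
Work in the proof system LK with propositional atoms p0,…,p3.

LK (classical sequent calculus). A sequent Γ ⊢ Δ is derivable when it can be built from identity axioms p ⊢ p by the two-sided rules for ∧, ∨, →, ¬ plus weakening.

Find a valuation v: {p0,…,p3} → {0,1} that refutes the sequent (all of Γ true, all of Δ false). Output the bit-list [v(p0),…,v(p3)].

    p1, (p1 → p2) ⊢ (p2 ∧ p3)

Truth-table refutation:
  v=0000: Γ:[p1=F, (p1 → p2)=T] Δ:[(p2 ∧ p3)=F] refutes=False
  v=0001: Γ:[p1=F, (p1 → p2)=T] Δ:[(p2 ∧ p3)=F] refutes=False
  v=0010: Γ:[p1=F, (p1 → p2)=T] Δ:[(p2 ∧ p3)=F] refutes=False
  v=0011: Γ:[p1=F, (p1 → p2)=T] Δ:[(p2 ∧ p3)=T] refutes=False
  v=0100: Γ:[p1=T, (p1 → p2)=F] Δ:[(p2 ∧ p3)=F] refutes=False
  v=0101: Γ:[p1=T, (p1 → p2)=F] Δ:[(p2 ∧ p3)=F] refutes=False
  v=0110: Γ:[p1=T, (p1 → p2)=T] Δ:[(p2 ∧ p3)=F] refutes=True  ← countermodel

Result: [0, 1, 1, 0]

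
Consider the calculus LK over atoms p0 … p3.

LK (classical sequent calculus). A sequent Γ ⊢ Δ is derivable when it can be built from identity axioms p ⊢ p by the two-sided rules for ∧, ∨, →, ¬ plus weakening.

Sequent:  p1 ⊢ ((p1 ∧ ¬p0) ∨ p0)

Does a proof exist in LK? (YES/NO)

Proof tree:
[∨R] p1 ⊢ ((p1 ∧ ¬p0) ∨ p0)
  [∧R] p1 ⊢ p0, (p1 ∧ ¬p0)
    [Ax] p1 ⊢ p1
    [¬R]  ⊢ p0, ¬p0
      [Ax] p0 ⊢ p0

Result: YES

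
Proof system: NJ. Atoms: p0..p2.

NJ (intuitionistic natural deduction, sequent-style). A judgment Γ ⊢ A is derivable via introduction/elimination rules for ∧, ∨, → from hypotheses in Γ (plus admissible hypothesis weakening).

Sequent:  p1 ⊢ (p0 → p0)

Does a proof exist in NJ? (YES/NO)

Derivation (root first):
[→I] p1 ⊢ (p0 → p0)
  [Wk] p0, p1 ⊢ p0
    [Ax] p0 ⊢ p0

Result: YES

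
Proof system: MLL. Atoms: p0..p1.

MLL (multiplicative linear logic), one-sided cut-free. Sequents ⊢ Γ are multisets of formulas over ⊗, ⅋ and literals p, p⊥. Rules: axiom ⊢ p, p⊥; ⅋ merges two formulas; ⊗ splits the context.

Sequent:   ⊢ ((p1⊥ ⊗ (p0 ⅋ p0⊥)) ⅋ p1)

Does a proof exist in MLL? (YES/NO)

Derivation (root first):
[⅋]  ⊢ ((p1⊥ ⊗ (p0 ⅋ p0⊥)) ⅋ p1)
  [⊗]  ⊢ p1, (p1⊥ ⊗ (p0 ⅋ p0⊥))
    [Ax]  ⊢ p1, p1⊥
    [⅋]  ⊢ (p0 ⅋ p0⊥)
      [Ax]  ⊢ p0, p0⊥

Result: YES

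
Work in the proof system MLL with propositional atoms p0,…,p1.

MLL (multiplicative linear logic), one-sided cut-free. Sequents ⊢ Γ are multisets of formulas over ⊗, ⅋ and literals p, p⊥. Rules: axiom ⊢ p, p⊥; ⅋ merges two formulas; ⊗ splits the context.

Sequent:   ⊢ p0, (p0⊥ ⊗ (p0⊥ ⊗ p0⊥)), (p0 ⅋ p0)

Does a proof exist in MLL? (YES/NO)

Proof tree:
[⅋]  ⊢ p0, (p0⊥ ⊗ (p0⊥ ⊗ p0⊥)), (p0 ⅋ p0)
  [⊗]  ⊢ p0, p0, p0, (p0⊥ ⊗ (p0⊥ ⊗ p0⊥))
    [Ax]  ⊢ p0, p0⊥
    [⊗]  ⊢ p0, p0, (p0⊥ ⊗ p0⊥)
      [Ax]  ⊢ p0, p0⊥
      [Ax]  ⊢ p0, p0⊥

Result: YES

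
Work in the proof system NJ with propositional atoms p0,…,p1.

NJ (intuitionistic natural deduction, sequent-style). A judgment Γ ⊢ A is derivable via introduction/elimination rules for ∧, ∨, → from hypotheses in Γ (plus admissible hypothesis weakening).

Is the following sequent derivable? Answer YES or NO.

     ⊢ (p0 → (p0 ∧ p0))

Proof tree:
[→I]  ⊢ (p0 → (p0 ∧ p0))
  [∧I] p0 ⊢ (p0 ∧ p0)
    [Ax] p0 ⊢ p0
    [Ax] p0 ⊢ p0

Result: YES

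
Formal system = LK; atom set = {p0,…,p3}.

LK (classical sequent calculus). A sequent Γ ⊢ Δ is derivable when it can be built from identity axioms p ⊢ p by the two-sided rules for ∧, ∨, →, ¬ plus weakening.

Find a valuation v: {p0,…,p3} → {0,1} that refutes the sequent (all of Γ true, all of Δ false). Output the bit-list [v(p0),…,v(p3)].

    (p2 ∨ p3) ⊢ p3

Search for a countermodel by truth-table:
  v=0000: Γ:[(p2 ∨ p3)=F] Δ:[p3=F] refutes=False
  v=0001: Γ:[(p2 ∨ p3)=T] Δ:[p3=T] refutes=False
  v=0010: Γ:[(p2 ∨ p3)=T] Δ:[p3=F] refutes=True  ← countermodel

Result: [0, 0, 1, 0]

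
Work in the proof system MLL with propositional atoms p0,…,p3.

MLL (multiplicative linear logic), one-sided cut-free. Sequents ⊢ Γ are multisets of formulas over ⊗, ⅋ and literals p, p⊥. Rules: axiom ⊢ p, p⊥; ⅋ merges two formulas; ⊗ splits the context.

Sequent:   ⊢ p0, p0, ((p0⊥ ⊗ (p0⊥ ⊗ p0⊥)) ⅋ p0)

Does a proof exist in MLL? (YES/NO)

Derivation (root first):
[⅋]  ⊢ p0, p0, ((p0⊥ ⊗ (p0⊥ ⊗ p0⊥)) ⅋ p0)
  [⊗]  ⊢ p0, p0, p0, (p0⊥ ⊗ (p0⊥ ⊗ p0⊥))
    [Ax]  ⊢ p0, p0⊥
    [⊗]  ⊢ p0, p0, (p0⊥ ⊗ p0⊥)
      [Ax]  ⊢ p0, p0⊥
      [Ax]  ⊢ p0, p0⊥

Result: YES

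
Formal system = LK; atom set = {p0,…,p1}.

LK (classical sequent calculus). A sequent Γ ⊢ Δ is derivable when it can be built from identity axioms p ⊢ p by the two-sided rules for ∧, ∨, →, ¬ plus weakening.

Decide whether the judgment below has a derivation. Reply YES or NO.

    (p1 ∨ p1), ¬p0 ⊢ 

Truth-table refutation:
  v=00: Γ:[(p1 ∨ p1)=F, ¬p0=T] Δ:[] refutes=False
  v=01: Γ:[(p1 ∨ p1)=T, ¬p0=T] Δ:[] refutes=True  ← countermodel

Result: NO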